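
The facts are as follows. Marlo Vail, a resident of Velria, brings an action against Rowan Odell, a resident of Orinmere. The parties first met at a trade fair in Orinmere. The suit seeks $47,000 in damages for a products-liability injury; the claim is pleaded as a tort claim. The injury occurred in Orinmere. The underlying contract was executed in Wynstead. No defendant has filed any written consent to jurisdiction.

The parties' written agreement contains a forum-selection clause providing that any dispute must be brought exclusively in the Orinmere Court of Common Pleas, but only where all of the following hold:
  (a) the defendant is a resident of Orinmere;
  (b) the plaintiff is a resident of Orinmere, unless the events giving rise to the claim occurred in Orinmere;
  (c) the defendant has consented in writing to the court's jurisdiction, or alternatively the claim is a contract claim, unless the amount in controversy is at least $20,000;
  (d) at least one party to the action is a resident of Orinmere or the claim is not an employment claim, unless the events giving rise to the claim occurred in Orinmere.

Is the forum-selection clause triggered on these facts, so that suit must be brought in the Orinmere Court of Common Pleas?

Yes

The Orinmere Court of Common Pleas:
  (a) The defendant resides in Orinmere. Met.
  (b) The plaintiff resides in Velria, not Orinmere. However, the operative events occurred in Orinmere, so the 'unless' proviso supplies this condition. Satisfied.
  (c) No such written consent has been filed; the claim is a tort claim, not a contract claim — every alternative fails. However, the amount in controversy is $47,000, which meets the $20,000 floor, so the 'unless' proviso supplies this condition. Condition met.
  (d) Rowan Odell resides in Orinmere, which satisfies one of the alternatives. Condition met.
  → The clause applies.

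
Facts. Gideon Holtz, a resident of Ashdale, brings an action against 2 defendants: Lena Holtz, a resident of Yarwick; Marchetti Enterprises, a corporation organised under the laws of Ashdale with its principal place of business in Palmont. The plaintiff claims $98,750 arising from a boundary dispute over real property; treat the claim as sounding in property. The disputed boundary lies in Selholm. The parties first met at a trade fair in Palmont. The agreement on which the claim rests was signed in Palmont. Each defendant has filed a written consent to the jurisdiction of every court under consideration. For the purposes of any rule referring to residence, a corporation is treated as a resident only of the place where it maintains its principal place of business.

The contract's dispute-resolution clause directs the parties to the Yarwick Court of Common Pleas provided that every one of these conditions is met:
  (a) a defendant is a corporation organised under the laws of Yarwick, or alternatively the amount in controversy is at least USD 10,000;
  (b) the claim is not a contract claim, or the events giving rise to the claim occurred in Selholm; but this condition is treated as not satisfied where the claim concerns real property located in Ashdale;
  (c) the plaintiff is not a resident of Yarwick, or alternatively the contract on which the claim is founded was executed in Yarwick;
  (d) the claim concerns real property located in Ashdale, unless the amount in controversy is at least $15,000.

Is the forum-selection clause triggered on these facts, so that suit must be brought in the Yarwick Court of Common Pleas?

Yes

The Yarwick Court of Common Pleas:
  (a) The amount in controversy is $98,750, which meets the 10,000 dollars floor, so this disjunct is met. Satisfied.
  (b) The claim is a property claim, not a contract claim, so one alternative holds. The carve-out does not apply: the property lies in Selholm, not Ashdale. Met.
  (c) The plaintiff resides in Ashdale, which is not Yarwick, so this disjunct is met. Condition met.
  (d) The property lies in Selholm, not Ashdale. But the amount in controversy is USD 98,750, which meets the 15,000 dollars floor, and the 'unless' clause therefore excuses the requirement. Met.
  → The clause applies.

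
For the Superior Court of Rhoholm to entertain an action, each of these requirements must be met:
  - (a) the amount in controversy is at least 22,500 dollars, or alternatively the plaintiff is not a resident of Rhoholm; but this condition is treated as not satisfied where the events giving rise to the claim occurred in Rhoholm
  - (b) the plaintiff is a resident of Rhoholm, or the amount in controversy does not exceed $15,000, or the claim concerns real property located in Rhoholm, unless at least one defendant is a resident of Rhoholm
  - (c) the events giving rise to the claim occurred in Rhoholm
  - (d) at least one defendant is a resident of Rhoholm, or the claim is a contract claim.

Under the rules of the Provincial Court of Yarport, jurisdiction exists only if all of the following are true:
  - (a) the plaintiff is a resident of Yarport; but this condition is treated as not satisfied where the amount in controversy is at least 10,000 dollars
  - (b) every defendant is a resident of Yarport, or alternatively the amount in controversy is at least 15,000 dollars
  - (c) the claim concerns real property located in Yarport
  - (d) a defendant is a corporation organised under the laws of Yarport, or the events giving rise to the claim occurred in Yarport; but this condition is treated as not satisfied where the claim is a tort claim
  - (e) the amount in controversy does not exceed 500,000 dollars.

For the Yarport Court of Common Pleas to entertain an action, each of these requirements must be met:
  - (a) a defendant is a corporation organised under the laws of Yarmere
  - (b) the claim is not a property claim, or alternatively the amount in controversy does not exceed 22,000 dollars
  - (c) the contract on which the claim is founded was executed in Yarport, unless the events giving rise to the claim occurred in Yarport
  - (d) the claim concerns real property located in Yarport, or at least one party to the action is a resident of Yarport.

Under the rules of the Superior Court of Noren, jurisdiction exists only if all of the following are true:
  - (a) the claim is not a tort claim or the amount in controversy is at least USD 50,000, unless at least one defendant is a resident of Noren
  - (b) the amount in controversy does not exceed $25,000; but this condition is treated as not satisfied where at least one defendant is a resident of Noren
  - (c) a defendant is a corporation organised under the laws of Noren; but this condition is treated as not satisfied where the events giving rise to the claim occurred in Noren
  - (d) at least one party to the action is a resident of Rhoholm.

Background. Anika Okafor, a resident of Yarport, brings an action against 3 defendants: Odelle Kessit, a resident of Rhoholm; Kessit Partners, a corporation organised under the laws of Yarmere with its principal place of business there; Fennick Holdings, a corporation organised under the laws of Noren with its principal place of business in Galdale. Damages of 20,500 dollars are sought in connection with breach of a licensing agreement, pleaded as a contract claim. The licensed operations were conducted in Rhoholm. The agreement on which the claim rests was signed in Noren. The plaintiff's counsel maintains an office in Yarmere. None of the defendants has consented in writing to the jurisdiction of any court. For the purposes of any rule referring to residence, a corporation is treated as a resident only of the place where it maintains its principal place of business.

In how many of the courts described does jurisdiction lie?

The Superior Court of Rhoholm:
  (a) The plaintiff resides in Yarport, which is not Rhoholm, so one alternative holds. However, the operative events occurred in Rhoholm, which falls within the stated exception and so defeats the condition. Fails.
  (b) The plaintiff resides in Yarport, not Rhoholm; the amount in controversy is USD 20,500, above the USD 15,000 ceiling; the claim does not concern real property — no alternative holds. But Odelle Kessit resides in Rhoholm, and the 'unless' clause therefore excuses the requirement. Satisfied.
  (c) The operative events occurred in Rhoholm. Satisfied.
  (d) Odelle Kessit resides in Rhoholm, so this disjunct is met. Met.
  → At least one condition fails; no jurisdiction.
The Provincial Court of Yarport:
  (a) The plaintiff resides in Yarport. But the amount in controversy is $20,500, which meets the 10,000 dollars floor, triggering the carve-out and defeating this condition. Not satisfied.
  (b) The amount in controversy is USD 20,500, which meets the USD 15,000 floor, which satisfies one of the alternatives. Met.
  (c) The claim does not concern real property. Not satisfied.
  (d) The corporate defendant(s) are organised in Noren, Yarmere, not Yarport; the operative events occurred in Rhoholm, not Yarport — every alternative fails. Fails.
  (e) The amount in controversy is USD 20,500, within the $500,000 ceiling. Condition met.
  → At least one condition fails; no jurisdiction.
The Yarport Court of Common Pleas:
  (a) Kessit Partners is organised under the laws of Yarmere. Satisfied.
  (b) The claim is a contract claim, not a property claim, so this disjunct is met. Condition met.
  (c) The contract was executed in Noren, not Yarport. Nor does the 'unless' clause help: the operative events occurred in Rhoholm, not Yarport. Not met.
  (d) Anika Okafor resides in Yarport, which satisfies one of the alternatives. Met.
  → Not every requirement is met — no jurisdiction.
The Superior Court of Noren:
  (a) The claim is a contract claim, not a tort claim, so one alternative holds. Satisfied.
  (b) The amount in controversy is USD 20,500, within the 25,000 dollars ceiling. The carve-out does not apply: no defendant resides in Noren (they reside in Rhoholm, Yarmere, Galdale). Satisfied.
  (c) Fennick Holdings is organised under the laws of Noren. The exception is not triggered, since the operative events occurred in Rhoholm, not Noren. Condition met.
  (d) Odelle Kessit resides in Rhoholm. Condition met.
  → Jurisdiction lies.
Courts with jurisdiction: the Superior Court of Noren — 1 in total.

1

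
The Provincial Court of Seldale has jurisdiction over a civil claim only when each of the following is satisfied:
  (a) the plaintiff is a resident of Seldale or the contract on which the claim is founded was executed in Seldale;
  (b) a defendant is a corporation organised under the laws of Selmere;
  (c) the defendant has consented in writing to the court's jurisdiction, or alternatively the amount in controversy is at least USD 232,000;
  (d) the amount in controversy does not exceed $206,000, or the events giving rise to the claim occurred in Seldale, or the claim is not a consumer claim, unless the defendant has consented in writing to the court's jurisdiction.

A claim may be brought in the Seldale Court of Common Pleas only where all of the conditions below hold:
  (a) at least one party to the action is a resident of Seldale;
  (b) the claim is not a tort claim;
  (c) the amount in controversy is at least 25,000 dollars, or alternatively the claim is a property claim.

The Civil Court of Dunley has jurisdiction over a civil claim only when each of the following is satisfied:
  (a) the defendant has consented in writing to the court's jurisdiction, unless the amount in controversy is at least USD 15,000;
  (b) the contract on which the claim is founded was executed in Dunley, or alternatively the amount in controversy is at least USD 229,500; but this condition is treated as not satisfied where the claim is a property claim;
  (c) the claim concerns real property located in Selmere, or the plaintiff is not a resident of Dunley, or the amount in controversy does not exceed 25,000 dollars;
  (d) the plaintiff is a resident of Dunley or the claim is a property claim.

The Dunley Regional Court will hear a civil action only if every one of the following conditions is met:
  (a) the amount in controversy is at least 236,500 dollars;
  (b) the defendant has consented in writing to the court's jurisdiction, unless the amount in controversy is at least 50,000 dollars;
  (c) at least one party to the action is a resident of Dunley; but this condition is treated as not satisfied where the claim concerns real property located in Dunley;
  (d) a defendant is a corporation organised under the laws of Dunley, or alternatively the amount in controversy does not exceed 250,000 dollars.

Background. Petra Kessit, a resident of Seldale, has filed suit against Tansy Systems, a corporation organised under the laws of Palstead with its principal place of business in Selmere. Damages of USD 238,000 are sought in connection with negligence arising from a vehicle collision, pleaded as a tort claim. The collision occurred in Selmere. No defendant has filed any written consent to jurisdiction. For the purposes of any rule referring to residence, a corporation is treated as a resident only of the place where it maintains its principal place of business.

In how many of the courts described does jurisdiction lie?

0

The Provincial Court of Seldale:
  (a) The plaintiff resides in Seldale, so one alternative holds. Met.
  (b) The corporate defendant(s) are organised in Palstead, not Selmere. Not met.
  (c) The amount in controversy is USD 238,000, which meets the 232,000 dollars floor, which satisfies one of the alternatives. Met.
  (d) The claim is a tort claim, not a consumer claim, so this disjunct is met. Met.
  → At least one condition fails; no jurisdiction.
The Seldale Court of Common Pleas:
  (a) Petra Kessit resides in Seldale. Met.
  (b) The claim is a tort claim. Condition not met.
  (c) The amount in controversy is USD 238,000, which meets the $25,000 floor — that alternative is enough. Satisfied.
  → Not every requirement is met — no jurisdiction.
The Civil Court of Dunley:
  (a) No such written consent has been filed. The proviso rescues it, though: the amount in controversy is $238,000, which meets the USD 15,000 floor. Met.
  (b) The amount in controversy is 238,000 dollars, which meets the $229,500 floor, so this disjunct is met. The carve-out does not apply: the claim is a tort claim, not a property claim. Satisfied.
  (c) The plaintiff resides in Seldale, which is not Dunley, so this disjunct is met. Satisfied.
  (d) The plaintiff resides in Seldale, not Dunley; the claim is a tort claim, not a property claim — every alternative fails. Fails.
  → Not every requirement is met — no jurisdiction.
The Dunley Regional Court:
  (a) The amount in controversy is $238,000, which meets the 236,500 dollars floor. Condition met.
  (b) No such written consent has been filed. However, the amount in controversy is $238,000, which meets the USD 50,000 floor, so the 'unless' proviso supplies this condition. Met.
  (c) No party resides in Dunley. Condition not met.
  (d) The amount in controversy is USD 238,000, within the USD 250,000 ceiling — that alternative is enough. Condition met.
  → At least one condition fails; no jurisdiction.
No court satisfies all of its conditions.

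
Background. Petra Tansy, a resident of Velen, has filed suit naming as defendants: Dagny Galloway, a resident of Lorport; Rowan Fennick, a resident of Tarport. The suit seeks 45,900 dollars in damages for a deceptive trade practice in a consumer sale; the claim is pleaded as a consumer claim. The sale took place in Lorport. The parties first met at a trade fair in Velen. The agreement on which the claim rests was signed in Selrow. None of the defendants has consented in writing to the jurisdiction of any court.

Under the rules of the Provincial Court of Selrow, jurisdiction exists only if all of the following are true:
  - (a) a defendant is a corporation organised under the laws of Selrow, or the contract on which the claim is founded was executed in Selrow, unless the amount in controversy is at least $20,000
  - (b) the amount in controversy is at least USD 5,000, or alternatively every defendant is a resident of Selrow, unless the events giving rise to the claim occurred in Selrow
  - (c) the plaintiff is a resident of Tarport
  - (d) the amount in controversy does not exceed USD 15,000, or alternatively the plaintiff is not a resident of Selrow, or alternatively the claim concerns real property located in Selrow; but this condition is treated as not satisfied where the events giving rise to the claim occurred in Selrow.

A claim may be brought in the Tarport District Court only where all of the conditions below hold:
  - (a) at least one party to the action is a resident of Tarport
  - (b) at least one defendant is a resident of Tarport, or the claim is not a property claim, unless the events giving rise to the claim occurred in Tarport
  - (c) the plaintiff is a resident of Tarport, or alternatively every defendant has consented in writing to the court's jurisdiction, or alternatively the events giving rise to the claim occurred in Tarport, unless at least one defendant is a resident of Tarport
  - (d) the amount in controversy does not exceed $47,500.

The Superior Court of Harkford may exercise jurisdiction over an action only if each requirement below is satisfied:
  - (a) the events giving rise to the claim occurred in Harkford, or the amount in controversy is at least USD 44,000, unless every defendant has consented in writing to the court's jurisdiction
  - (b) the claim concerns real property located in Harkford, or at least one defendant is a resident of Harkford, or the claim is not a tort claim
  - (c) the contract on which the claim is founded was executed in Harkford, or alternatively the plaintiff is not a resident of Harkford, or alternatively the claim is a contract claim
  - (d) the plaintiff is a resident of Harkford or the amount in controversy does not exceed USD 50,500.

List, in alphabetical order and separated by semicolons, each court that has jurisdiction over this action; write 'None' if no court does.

The Provincial Court of Selrow:
  (a) The contract was executed in Selrow — that alternative is enough. Condition met.
  (b) The amount in controversy is $45,900, which meets the USD 5,000 floor, so this disjunct is met. Satisfied.
  (c) The plaintiff resides in Velen, not Tarport. Condition not met.
  (d) The plaintiff resides in Velen, which is not Selrow, so this disjunct is met. And the carve-out is inapplicable — the operative events occurred in Lorport, not Selrow. Met.
  → Not every requirement is met — no jurisdiction.
The Tarport District Court:
  (a) Rowan Fennick resides in Tarport. Condition met.
  (b) Rowan Fennick resides in Tarport, so this disjunct is met. Met.
  (c) The plaintiff resides in Velen, not Tarport; no such written consent has been filed; the operative events occurred in Lorport, not Tarport — every alternative fails. However, Rowan Fennick resides in Tarport, so the 'unless' proviso supplies this condition. Met.
  (d) The amount in controversy is 45,900 dollars, within the USD 47,500 ceiling. Satisfied.
  → The court has jurisdiction.
The Superior Court of Harkford:
  (a) The amount in controversy is $45,900, which meets the $44,000 floor, so one alternative holds. Condition met.
  (b) The claim is a consumer claim, not a tort claim, so one alternative holds. Condition met.
  (c) The plaintiff resides in Velen, which is not Harkford, which satisfies one of the alternatives. Satisfied.
  (d) The amount in controversy is $45,900, within the USD 50,500 ceiling, so one alternative holds. Met.
  → The court has jurisdiction.

the Superior Court of Harkford; the Tarport District Court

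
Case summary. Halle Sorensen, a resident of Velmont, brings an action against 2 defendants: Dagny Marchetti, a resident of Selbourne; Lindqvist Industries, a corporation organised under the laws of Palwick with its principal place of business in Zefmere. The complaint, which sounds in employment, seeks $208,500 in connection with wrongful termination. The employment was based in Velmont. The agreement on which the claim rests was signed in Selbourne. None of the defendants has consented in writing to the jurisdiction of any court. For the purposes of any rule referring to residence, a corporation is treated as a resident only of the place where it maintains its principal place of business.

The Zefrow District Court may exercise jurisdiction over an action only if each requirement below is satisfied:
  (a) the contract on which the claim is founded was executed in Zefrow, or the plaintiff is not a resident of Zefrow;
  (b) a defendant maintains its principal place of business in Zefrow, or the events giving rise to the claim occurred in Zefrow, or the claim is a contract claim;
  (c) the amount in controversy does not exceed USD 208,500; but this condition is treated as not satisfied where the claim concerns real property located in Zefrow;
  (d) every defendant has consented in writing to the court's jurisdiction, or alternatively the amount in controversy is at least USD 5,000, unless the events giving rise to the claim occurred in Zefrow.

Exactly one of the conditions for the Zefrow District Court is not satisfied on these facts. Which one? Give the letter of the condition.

The Zefrow District Court:
  (a) The plaintiff resides in Velmont, which is not Zefrow, so this disjunct is met. Satisfied.
  (b) The corporate defendant(s) have their principal place of business in Zefmere, not Zefrow; the operative events occurred in Velmont, not Zefrow; the claim is an employment claim, not a contract claim — no alternative holds. Not satisfied.
  (c) The amount in controversy is $208,500, within the 208,500 dollars ceiling. The exception is not triggered, since the claim does not concern real property. Condition met.
  (d) The amount in controversy is 208,500 dollars, which meets the $5,000 floor, which satisfies one of the alternatives. Condition met.
Only condition (b) fails.

(b)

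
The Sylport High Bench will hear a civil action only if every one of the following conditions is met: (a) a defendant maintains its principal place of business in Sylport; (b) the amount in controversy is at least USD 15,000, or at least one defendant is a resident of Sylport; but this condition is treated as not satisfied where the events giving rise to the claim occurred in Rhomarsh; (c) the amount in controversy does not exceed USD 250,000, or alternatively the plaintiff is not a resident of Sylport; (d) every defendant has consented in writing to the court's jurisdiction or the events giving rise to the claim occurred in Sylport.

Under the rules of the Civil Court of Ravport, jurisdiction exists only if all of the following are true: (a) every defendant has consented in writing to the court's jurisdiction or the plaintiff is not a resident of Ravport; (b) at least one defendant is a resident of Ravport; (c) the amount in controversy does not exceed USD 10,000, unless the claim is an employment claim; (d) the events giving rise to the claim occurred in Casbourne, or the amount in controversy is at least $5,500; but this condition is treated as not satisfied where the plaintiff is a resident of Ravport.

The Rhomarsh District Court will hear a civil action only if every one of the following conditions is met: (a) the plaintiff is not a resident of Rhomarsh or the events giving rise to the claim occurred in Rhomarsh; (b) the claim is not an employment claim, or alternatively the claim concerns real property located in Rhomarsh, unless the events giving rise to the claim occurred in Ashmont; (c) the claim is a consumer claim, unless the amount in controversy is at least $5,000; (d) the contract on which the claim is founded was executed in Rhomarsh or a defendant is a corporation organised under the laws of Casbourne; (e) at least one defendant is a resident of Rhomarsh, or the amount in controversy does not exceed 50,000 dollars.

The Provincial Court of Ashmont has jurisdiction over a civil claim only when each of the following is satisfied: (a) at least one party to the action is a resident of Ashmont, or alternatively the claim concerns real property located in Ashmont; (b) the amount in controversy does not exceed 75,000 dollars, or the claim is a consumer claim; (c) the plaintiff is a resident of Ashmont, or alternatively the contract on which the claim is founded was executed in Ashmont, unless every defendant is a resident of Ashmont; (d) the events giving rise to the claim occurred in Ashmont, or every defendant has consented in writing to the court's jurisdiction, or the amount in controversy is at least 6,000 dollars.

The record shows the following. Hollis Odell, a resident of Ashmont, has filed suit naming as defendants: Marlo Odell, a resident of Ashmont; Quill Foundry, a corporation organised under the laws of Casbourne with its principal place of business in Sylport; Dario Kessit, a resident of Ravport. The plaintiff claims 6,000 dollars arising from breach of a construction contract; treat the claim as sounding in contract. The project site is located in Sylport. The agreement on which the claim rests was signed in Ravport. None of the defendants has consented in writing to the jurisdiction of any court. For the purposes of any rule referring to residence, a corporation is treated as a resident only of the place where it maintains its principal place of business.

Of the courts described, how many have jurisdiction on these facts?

4

The Sylport High Bench:
  (a) Quill Foundry has its principal place of business in Sylport. Condition met.
  (b) Quill Foundry resides in Sylport — that alternative is enough. The exception is not triggered, since the operative events occurred in Sylport, not Rhomarsh. Condition met.
  (c) The amount in controversy is USD 6,000, within the USD 250,000 ceiling — that alternative is enough. Satisfied.
  (d) The operative events occurred in Sylport, which satisfies one of the alternatives. Met.
  → Jurisdiction lies.
The Civil Court of Ravport:
  (a) The plaintiff resides in Ashmont, which is not Ravport — that alternative is enough. Met.
  (b) Dario Kessit resides in Ravport. Condition met.
  (c) The amount in controversy is 6,000 dollars, within the USD 10,000 ceiling. Satisfied.
  (d) The amount in controversy is $6,000, which meets the $5,500 floor, so one alternative holds. The carve-out does not apply: the plaintiff resides in Ashmont, not Ravport. Met.
  → All conditions met; jurisdiction exists.
The Rhomarsh District Court:
  (a) The plaintiff resides in Ashmont, which is not Rhomarsh — that alternative is enough. Met.
  (b) The claim is a contract claim, not an employment claim — that alternative is enough. Satisfied.
  (c) The claim is a contract claim, not a consumer claim. The proviso rescues it, though: the amount in controversy is USD 6,000, which meets the $5,000 floor. Met.
  (d) Quill Foundry is organised under the laws of Casbourne — that alternative is enough. Condition met.
  (e) The amount in controversy is USD 6,000, within the $50,000 ceiling, which satisfies one of the alternatives. Condition met.
  → All conditions met; jurisdiction exists.
The Provincial Court of Ashmont:
  (a) Hollis Odell resides in Ashmont, so this disjunct is met. Met.
  (b) The amount in controversy is USD 6,000, within the USD 75,000 ceiling — that alternative is enough. Satisfied.
  (c) The plaintiff resides in Ashmont — that alternative is enough. Met.
  (d) The amount in controversy is 6,000 dollars, which meets the 6,000 dollars floor, which satisfies one of the alternatives. Met.
  → Jurisdiction lies.
Courts with jurisdiction: the Sylport High Bench, the Civil Court of Ravport, the Rhomarsh District Court, the Provincial Court of Ashmont — 4 in total.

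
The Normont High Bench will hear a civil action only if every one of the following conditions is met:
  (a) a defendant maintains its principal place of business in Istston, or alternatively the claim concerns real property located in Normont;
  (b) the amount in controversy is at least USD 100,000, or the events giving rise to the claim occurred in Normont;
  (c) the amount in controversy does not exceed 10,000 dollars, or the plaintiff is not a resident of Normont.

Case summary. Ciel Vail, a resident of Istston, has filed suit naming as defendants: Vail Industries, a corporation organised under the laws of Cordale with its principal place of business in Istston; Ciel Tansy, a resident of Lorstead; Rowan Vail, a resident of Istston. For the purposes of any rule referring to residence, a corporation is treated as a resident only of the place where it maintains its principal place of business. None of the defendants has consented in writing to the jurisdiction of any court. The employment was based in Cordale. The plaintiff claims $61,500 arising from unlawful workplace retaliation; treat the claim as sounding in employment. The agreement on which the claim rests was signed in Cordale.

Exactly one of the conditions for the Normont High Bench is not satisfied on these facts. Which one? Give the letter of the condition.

(b)

The Normont High Bench:
  (a) Vail Industries has its principal place of business in Istston — that alternative is enough. Satisfied.
  (b) The amount in controversy is $61,500, below the $100,000 floor; the operative events occurred in Cordale, not Normont — none of the alternatives is met. Fails.
  (c) The plaintiff resides in Istston, which is not Normont, so one alternative holds. Condition met.
Only condition (b) fails.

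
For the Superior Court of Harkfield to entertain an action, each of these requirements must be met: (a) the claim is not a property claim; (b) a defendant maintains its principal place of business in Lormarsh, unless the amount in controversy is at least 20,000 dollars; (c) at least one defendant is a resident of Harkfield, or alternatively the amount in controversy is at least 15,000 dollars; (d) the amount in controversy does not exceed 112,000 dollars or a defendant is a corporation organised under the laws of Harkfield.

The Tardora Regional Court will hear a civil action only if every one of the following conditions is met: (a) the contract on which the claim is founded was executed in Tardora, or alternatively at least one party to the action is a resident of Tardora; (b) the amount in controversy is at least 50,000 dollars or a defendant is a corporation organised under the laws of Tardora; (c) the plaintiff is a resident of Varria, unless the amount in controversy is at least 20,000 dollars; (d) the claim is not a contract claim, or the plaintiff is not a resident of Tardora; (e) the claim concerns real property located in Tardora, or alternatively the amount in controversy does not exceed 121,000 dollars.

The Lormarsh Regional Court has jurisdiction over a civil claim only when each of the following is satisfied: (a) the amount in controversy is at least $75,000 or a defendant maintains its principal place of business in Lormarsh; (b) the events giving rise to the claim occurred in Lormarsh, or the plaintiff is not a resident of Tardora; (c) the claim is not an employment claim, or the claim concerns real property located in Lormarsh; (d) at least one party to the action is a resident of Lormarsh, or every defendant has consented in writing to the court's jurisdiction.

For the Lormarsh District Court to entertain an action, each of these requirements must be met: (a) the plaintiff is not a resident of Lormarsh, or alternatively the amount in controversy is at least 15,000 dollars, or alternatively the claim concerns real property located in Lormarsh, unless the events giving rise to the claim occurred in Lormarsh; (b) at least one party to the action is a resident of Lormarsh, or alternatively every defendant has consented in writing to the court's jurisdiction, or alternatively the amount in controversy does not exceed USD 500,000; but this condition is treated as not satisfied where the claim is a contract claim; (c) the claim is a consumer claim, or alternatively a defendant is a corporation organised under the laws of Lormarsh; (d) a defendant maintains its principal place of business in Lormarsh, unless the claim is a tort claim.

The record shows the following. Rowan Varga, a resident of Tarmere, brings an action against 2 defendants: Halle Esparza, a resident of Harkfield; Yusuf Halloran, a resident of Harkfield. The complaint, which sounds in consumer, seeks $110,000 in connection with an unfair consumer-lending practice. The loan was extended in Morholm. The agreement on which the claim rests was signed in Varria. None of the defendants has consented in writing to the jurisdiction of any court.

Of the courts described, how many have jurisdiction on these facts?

The Superior Court of Harkfield:
  (a) The claim is a consumer claim, not a property claim. Condition met.
  (b) No defendant is a corporation. But the amount in controversy is $110,000, which meets the USD 20,000 floor, and the 'unless' clause therefore excuses the requirement. Condition met.
  (c) Halle Esparza resides in Harkfield, so this disjunct is met. Satisfied.
  (d) The amount in controversy is $110,000, within the USD 112,000 ceiling, so one alternative holds. Condition met.
  → Every requirement is satisfied — jurisdiction.
The Tardora Regional Court:
  (a) The contract was executed in Varria, not Tardora; no party resides in Tardora — every alternative fails. Not satisfied.
  (b) The amount in controversy is USD 110,000, which meets the 50,000 dollars floor, so this disjunct is met. Satisfied.
  (c) The plaintiff resides in Tarmere, not Varria. However, the amount in controversy is $110,000, which meets the $20,000 floor, so the 'unless' proviso supplies this condition. Satisfied.
  (d) The claim is a consumer claim, not a contract claim, which satisfies one of the alternatives. Condition met.
  (e) The amount in controversy is $110,000, within the USD 121,000 ceiling, which satisfies one of the alternatives. Satisfied.
  → The court lacks jurisdiction.
The Lormarsh Regional Court:
  (a) The amount in controversy is USD 110,000, which meets the $75,000 floor, so one alternative holds. Met.
  (b) The plaintiff resides in Tarmere, which is not Tardora, so one alternative holds. Satisfied.
  (c) The claim is a consumer claim, not an employment claim, so this disjunct is met. Condition met.
  (d) No party resides in Lormarsh; no such written consent has been filed — every alternative fails. Not met.
  → At least one condition fails; no jurisdiction.
The Lormarsh District Court:
  (a) The plaintiff resides in Tarmere, which is not Lormarsh, so one alternative holds. Satisfied.
  (b) The amount in controversy is 110,000 dollars, within the $500,000 ceiling — that alternative is enough. And the carve-out is inapplicable — the claim is a consumer claim, not a contract claim. Met.
  (c) The claim is a consumer claim, which satisfies one of the alternatives. Satisfied.
  (d) No defendant is a corporation. Nor does the 'unless' clause help: the claim is a consumer claim, not a tort claim. Condition not met.
  → At least one condition fails; no jurisdiction.
Courts with jurisdiction: the Superior Court of Harkfield — 1 in total.

1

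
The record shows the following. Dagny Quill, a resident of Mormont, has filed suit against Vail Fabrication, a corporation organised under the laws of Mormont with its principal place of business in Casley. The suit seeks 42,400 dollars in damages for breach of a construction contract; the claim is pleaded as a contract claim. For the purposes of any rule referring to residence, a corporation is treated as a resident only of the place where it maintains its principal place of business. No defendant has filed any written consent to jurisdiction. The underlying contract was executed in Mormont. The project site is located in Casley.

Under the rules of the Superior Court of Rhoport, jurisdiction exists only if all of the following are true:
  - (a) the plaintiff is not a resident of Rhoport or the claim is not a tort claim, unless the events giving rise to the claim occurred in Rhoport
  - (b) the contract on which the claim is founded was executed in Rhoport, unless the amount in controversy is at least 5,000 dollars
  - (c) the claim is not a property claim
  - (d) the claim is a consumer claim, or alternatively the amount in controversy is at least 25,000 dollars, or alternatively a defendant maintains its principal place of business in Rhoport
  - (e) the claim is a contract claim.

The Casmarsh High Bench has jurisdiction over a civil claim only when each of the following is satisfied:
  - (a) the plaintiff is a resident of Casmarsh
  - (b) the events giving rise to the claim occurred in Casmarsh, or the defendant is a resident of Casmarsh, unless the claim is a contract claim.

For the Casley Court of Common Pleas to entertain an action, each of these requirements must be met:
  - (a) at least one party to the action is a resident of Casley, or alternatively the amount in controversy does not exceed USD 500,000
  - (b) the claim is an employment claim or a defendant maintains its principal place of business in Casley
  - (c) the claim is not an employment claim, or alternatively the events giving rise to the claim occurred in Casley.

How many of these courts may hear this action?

The Superior Court of Rhoport:
  (a) The plaintiff resides in Mormont, which is not Rhoport, which satisfies one of the alternatives. Condition met.
  (b) The contract was executed in Mormont, not Rhoport. However, the amount in controversy is USD 42,400, which meets the $5,000 floor, so the 'unless' proviso supplies this condition. Condition met.
  (c) The claim is a contract claim, not a property claim. Met.
  (d) The amount in controversy is USD 42,400, which meets the $25,000 floor, so this disjunct is met. Met.
  (e) The claim is a contract claim. Condition met.
  → The court has jurisdiction.
The Casmarsh High Bench:
  (a) The plaintiff resides in Mormont, not Casmarsh. Not satisfied.
  (b) The operative events occurred in Casley, not Casmarsh; the defendant resides in Casley, not Casmarsh — no alternative holds. But the claim is a contract claim, and the 'unless' clause therefore excuses the requirement. Satisfied.
  → At least one condition fails; no jurisdiction.
The Casley Court of Common Pleas:
  (a) Vail Fabrication resides in Casley — that alternative is enough. Met.
  (b) Vail Fabrication has its principal place of business in Casley, so this disjunct is met. Condition met.
  (c) The claim is a contract claim, not an employment claim — that alternative is enough. Met.
  → Jurisdiction lies.
Courts with jurisdiction: the Superior Court of Rhoport, the Casley Court of Common Pleas — 2 in total.

2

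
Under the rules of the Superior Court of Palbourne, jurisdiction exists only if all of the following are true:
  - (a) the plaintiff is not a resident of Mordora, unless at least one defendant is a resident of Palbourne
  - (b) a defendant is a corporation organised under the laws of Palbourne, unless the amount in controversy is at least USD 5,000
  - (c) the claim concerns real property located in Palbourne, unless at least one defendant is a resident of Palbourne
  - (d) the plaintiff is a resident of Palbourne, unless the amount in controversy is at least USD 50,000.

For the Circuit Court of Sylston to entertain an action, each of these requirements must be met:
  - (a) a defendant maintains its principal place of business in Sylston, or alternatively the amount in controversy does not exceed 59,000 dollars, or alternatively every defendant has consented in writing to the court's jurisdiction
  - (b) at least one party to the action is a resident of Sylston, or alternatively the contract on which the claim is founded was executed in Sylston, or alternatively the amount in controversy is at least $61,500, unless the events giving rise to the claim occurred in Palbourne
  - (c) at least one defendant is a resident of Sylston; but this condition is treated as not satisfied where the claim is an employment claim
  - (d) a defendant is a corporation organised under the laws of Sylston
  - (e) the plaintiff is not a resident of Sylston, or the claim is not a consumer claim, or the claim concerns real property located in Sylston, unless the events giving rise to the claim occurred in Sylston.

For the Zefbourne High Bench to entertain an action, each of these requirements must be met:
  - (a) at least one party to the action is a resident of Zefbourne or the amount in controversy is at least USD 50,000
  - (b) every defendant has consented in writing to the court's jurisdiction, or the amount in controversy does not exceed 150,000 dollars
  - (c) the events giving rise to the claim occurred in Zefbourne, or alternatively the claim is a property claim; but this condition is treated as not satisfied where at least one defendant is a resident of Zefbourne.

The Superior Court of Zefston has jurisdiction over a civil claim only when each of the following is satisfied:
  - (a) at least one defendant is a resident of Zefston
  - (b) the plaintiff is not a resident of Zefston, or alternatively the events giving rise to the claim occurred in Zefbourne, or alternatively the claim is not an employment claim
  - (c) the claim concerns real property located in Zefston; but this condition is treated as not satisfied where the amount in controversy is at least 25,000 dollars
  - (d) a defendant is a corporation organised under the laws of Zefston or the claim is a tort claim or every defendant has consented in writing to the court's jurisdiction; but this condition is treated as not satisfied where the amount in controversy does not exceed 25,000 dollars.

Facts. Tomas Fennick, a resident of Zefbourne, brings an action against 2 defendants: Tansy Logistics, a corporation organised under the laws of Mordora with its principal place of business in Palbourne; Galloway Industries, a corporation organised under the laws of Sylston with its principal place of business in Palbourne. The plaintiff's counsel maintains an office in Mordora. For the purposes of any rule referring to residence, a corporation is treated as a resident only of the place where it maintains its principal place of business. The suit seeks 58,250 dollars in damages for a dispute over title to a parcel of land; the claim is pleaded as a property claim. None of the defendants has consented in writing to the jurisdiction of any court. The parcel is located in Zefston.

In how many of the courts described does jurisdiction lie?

2

The Superior Court of Palbourne:
  (a) The plaintiff resides in Zefbourne, which is not Mordora. Met.
  (b) The corporate defendant(s) are organised in Mordora, Sylston, not Palbourne. However, the amount in controversy is 58,250 dollars, which meets the $5,000 floor, so the 'unless' proviso supplies this condition. Met.
  (c) The property lies in Zefston, not Palbourne. However, Tansy Logistics resides in Palbourne, so the 'unless' proviso supplies this condition. Condition met.
  (d) The plaintiff resides in Zefbourne, not Palbourne. The proviso rescues it, though: the amount in controversy is USD 58,250, which meets the USD 50,000 floor. Satisfied.
  → Every requirement is satisfied — jurisdiction.
The Circuit Court of Sylston:
  (a) The amount in controversy is USD 58,250, within the USD 59,000 ceiling — that alternative is enough. Condition met.
  (b) No party resides in Sylston; no contract (and hence no place of execution) is alleged; the amount in controversy is 58,250 dollars, below the 61,500 dollars floor — none of the alternatives is met. Nor does the 'unless' clause help: the operative events occurred in Zefston, not Palbourne. Condition not met.
  (c) No defendant resides in Sylston (they reside in Palbourne, Palbourne). Fails.
  (d) Galloway Industries is organised under the laws of Sylston. Satisfied.
  (e) The plaintiff resides in Zefbourne, which is not Sylston, so this disjunct is met. Satisfied.
  → At least one condition fails; no jurisdiction.
The Zefbourne High Bench:
  (a) Tomas Fennick resides in Zefbourne, so one alternative holds. Condition met.
  (b) The amount in controversy is USD 58,250, within the $150,000 ceiling, which satisfies one of the alternatives. Met.
  (c) The claim is a property claim, so this disjunct is met. And the carve-out is inapplicable — no defendant resides in Zefbourne (they reside in Palbourne, Palbourne). Satisfied.
  → Every requirement is satisfied — jurisdiction.
The Superior Court of Zefston:
  (a) No defendant resides in Zefston (they reside in Palbourne, Palbourne). Not met.
  (b) The plaintiff resides in Zefbourne, which is not Zefston — that alternative is enough. Satisfied.
  (c) The property lies in Zefston. But the carve-out bites: the amount in controversy is 58,250 dollars, which meets the USD 25,000 floor. Not satisfied.
  (d) The corporate defendant(s) are organised in Mordora, Sylston, not Zefston; the claim is a property claim, not a tort claim; no such written consent has been filed — every alternative fails. Not satisfied.
  → Not every requirement is met — no jurisdiction.
Courts with jurisdiction: the Superior Court of Palbourne, the Zefbourne High Bench — 2 in total.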